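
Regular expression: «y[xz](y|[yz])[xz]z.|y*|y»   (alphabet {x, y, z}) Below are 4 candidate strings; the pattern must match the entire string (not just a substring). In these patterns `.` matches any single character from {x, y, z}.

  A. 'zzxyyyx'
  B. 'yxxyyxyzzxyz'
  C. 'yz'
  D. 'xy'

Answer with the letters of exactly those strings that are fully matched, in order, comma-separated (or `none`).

none

A → no match
B → no match
C → no match
D → no match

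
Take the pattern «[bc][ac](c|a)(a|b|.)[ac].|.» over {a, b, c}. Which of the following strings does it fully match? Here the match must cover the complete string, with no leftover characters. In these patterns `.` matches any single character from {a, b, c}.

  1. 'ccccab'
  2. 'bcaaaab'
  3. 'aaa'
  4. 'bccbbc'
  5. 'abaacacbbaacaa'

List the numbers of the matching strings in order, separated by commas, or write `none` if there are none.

1

1 → match
2 → no match
3 → no match
4 → no match
5 → no match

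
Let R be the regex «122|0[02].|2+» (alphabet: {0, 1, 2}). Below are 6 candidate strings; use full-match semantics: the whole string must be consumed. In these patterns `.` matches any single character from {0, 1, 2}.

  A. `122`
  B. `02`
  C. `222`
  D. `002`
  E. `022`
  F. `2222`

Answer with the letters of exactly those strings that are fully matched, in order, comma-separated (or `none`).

A, C, D, E, F

A → match
B → no match
C → match
D → match
E → match
F → match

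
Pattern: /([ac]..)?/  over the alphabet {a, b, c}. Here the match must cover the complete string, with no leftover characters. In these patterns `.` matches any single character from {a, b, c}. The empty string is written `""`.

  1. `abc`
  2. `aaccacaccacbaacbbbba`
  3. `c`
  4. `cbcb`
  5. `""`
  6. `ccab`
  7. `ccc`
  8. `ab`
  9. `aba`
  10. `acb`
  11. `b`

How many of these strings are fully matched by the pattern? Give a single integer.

5

1 → match
2 → no match
3 → no match
4 → no match
5 → match
6 → no match
7 → match
8 → no match
9 → match
10 → match
11 → no match
Total matched: 5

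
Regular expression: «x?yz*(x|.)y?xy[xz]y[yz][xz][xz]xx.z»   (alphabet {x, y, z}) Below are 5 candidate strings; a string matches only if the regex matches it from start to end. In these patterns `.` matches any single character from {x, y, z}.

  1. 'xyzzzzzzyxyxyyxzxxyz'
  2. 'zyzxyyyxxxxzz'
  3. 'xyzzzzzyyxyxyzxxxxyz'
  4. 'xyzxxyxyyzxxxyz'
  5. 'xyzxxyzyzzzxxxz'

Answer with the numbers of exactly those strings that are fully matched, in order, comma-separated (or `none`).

1, 3, 4, 5

1 → match
2 → no match
3 → match
4 → match
5 → match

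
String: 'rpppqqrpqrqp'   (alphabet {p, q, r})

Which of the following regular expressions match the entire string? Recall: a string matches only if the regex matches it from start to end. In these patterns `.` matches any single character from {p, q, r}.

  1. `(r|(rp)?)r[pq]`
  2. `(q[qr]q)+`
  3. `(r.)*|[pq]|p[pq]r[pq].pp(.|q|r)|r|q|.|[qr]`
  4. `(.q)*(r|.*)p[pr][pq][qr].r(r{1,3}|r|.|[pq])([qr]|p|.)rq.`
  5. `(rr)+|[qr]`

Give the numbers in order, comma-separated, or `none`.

4

1 → no match
2 → no match — must start with 'q'
3 → no match
4 → match
5 → no match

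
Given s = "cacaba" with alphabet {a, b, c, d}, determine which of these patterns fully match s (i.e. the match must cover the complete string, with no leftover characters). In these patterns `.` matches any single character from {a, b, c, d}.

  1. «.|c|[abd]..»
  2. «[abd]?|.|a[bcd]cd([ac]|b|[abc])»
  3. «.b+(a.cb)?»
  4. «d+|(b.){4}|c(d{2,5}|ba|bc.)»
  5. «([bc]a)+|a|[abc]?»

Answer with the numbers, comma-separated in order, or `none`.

5

1 → no match
2 → no match
3 → no match
4 → no match
5 → match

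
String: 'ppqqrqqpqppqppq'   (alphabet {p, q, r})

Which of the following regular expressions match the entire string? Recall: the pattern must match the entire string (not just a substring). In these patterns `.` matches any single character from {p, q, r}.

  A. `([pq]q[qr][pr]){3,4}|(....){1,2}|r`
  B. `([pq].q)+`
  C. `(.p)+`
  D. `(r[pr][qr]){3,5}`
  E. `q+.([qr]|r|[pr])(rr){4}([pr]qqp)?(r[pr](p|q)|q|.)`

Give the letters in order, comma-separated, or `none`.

B

A → no match
B → match
C → no match — must end with 'p'
D → no match — must start with 'r'
E → no match — must start with 'q'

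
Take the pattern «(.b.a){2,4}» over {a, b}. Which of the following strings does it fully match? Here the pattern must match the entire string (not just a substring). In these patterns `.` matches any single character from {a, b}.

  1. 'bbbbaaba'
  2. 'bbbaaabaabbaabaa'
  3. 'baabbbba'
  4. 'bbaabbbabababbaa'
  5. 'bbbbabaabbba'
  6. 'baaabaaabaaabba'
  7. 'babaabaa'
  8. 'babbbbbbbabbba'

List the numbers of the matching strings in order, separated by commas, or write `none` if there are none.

1. 'bbbbaaba' → no match
2 → no match
3. 'baabbbba' → no match
4 → no match
5. 'bbbbabaabbba' → no match
6 → no match
7. 'babaabaa' → no match
8 → no match

none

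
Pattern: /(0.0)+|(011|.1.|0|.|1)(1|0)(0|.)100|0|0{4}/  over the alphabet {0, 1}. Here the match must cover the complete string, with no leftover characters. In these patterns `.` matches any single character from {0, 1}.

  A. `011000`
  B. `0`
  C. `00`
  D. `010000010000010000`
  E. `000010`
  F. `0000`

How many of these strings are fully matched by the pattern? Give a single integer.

4

A → no match
B → match
C → no match
D → match
E → match
F → match
Total matched: 4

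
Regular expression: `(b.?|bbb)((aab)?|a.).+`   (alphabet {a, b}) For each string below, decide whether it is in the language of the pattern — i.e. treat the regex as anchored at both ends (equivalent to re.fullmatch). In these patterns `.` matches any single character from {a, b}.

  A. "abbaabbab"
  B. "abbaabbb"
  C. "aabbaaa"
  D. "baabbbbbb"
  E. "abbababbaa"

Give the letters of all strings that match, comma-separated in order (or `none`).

D

A → no match
B → no match
C → no match
D → match
E → no match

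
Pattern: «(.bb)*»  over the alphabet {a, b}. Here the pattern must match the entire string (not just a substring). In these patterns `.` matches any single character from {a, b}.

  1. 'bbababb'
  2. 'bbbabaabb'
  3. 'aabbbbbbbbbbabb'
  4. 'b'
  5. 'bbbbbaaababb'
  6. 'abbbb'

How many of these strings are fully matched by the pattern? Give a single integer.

0

1 → no match
2 → no match
3 → no match
4 → no match
5 → no match
6 → no match
Total matched: 0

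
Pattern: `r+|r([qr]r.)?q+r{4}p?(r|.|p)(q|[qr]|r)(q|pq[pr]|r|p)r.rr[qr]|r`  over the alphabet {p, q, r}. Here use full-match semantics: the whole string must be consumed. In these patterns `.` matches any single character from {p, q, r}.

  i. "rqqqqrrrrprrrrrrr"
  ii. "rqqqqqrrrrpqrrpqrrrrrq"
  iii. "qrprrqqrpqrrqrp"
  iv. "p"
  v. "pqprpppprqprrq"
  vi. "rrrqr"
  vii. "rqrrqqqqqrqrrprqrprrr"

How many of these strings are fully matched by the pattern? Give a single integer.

1

i → match
ii → no match
iii → no match — must start with "r"
iv. "p" → no match — must start with "r"
v → no match — must start with "r"
vi. "rrrqr" → no match
vii → no match
Total matched: 1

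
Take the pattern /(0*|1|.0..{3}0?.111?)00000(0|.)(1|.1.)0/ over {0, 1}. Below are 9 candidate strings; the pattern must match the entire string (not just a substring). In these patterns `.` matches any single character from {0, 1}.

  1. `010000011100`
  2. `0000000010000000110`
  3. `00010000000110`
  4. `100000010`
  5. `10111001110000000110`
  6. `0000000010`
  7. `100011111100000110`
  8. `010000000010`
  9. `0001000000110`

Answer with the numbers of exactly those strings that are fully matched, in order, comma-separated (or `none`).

4, 5, 6, 7

1. `010000011100` → no match
2 → no match
3 → no match
4. `100000010` → match
5 → match
6. `0000000010` → match
7 → match
8. `010000000010` → no match
9 → no match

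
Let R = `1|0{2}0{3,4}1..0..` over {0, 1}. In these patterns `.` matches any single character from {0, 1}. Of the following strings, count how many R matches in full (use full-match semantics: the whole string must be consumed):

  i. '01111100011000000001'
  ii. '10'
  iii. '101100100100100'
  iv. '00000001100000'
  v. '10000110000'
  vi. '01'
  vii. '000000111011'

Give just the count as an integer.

1

i → no match
ii → no match
iii → no match
iv → no match
v → no match
vi → no match
vii → match
Total matched: 1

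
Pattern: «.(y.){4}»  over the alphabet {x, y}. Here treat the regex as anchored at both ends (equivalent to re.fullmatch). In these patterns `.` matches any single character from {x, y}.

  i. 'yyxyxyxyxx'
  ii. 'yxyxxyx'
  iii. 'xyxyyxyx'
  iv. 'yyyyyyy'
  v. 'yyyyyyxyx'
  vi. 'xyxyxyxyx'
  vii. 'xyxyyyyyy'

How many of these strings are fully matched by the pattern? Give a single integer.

i → no match
ii → no match
iii → no match
iv → no match
v → match
vi → match
vii → match
Total matched: 3

3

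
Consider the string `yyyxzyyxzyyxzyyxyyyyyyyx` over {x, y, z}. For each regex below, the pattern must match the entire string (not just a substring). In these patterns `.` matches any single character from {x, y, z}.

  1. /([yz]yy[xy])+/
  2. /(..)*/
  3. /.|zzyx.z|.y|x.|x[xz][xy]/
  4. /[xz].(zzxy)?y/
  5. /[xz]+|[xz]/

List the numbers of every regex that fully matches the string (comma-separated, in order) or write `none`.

1 → match
2 → match
3 → no match
4 → no match — must end with `y`
5 → no match

1, 2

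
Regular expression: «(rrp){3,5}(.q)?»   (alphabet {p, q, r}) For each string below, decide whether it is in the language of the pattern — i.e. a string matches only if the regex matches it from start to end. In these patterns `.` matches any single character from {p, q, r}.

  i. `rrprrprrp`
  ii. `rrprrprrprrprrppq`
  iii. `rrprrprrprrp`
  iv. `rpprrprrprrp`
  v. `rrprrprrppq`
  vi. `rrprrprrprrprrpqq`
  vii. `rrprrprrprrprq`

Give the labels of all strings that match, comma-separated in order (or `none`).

i → match
ii → match
iii → match
iv → no match — must start with `rrp`
v → match
vi → match
vii → match

i, ii, iii, v, vi, vii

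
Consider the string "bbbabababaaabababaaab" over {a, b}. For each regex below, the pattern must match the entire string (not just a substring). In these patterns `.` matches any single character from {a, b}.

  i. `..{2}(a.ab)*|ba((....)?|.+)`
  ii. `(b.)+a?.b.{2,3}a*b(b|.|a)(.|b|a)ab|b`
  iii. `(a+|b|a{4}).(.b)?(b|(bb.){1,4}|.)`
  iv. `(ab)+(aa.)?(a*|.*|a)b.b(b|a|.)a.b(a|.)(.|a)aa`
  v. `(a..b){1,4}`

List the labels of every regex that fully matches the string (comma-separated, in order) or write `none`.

ii

i → no match
ii → match
iii → no match
iv → no match — must start with "ab"
v → no match — must start with "a"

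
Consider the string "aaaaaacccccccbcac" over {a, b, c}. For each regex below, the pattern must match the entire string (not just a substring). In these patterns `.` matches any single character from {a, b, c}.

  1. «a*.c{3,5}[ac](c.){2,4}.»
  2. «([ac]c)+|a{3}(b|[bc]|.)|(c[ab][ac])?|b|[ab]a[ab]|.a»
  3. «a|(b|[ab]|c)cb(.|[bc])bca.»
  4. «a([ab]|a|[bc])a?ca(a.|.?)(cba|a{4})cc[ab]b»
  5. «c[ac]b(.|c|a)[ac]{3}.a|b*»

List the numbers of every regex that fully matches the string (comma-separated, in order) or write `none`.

1

1 → match
2 → no match
3 → no match
4 → no match — must end with "b"
5 → no match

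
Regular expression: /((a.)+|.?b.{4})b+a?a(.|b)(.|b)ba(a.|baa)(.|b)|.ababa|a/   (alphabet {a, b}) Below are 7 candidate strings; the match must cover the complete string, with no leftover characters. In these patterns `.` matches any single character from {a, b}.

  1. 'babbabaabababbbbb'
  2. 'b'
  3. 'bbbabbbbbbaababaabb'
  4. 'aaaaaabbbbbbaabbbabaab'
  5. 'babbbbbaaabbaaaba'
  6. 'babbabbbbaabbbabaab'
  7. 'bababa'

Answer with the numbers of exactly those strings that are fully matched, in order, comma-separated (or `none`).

3, 4, 6, 7

1 → no match
2 → no match
3 → match
4 → match
5 → no match
6 → match
7 → match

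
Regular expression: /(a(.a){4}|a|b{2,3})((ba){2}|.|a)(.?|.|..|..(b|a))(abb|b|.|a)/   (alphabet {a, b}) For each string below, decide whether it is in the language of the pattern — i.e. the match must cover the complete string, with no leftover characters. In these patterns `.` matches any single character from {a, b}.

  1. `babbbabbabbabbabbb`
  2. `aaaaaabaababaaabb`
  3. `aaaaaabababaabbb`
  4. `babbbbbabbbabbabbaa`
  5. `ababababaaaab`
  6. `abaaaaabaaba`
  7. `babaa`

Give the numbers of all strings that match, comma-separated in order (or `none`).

5, 6

1 → no match
2 → no match
3 → no match
4 → no match
5 → match
6 → match
7 → no match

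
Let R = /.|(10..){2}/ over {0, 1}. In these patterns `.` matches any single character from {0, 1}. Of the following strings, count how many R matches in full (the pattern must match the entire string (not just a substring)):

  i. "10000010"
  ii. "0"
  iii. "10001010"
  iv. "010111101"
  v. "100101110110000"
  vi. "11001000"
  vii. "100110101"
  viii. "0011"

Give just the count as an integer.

2

i → no match
ii → match
iii → match
iv → no match
v → no match
vi → no match
vii → no match
viii → no match
Total matched: 2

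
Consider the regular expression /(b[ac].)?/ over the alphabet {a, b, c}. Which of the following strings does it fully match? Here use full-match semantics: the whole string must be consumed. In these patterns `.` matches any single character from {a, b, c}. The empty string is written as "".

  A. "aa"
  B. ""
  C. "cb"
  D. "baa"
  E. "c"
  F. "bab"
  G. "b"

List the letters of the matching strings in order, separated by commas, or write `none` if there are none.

B, D, F

A → no match
B → match
C → no match
D → match
E → no match
F → match
G → no match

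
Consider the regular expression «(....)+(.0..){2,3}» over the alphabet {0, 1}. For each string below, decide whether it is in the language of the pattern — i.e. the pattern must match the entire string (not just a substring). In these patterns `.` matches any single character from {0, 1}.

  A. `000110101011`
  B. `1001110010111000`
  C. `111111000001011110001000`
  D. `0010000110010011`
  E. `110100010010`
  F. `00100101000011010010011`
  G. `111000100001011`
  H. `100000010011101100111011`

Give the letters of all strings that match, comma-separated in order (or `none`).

A, B, C, D, E, H

A. `000110101011` → match
B → match
C → match
D → match
E. `110100010010` → match
F → no match
G → no match
H → match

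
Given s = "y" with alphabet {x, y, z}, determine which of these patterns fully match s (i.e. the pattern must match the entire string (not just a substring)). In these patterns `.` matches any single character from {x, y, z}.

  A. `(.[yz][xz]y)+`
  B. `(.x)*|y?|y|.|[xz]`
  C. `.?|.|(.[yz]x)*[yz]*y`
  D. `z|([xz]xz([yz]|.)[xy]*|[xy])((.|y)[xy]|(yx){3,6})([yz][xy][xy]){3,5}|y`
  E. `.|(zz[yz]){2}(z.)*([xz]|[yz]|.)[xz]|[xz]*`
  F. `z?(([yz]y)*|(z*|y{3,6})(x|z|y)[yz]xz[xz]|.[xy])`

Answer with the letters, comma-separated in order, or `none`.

A → no match
B → match
C → match
D → match
E → match
F → no match

B, C, D, E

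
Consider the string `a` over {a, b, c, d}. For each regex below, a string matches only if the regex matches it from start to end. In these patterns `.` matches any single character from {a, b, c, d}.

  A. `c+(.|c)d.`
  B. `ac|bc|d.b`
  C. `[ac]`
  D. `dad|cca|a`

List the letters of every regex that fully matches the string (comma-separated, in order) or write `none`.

A → no match — must start with `c`
B → no match
C → match
D → match

C, D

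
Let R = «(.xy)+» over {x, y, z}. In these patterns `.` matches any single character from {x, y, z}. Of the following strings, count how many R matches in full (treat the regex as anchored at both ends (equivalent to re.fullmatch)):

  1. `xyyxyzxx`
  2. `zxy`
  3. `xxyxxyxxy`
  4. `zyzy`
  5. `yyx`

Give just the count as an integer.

1 → no match — must end with `xy`
2 → match
3 → match
4 → no match — must end with `xy`
5 → no match — must end with `xy`
Total matched: 2

2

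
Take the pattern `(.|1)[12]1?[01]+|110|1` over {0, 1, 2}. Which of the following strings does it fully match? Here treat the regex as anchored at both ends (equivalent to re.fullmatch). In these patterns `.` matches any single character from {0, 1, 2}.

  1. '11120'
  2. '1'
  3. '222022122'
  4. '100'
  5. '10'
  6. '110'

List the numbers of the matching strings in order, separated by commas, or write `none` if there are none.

1 → no match
2 → match
3 → no match
4 → no match
5 → no match
6 → match

2, 6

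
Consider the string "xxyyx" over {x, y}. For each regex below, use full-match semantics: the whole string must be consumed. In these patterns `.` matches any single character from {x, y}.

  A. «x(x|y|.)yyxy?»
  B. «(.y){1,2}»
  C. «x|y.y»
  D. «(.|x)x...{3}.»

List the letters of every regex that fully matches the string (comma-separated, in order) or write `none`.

A

A → match
B → no match — must end with "y"
C → no match
D → no match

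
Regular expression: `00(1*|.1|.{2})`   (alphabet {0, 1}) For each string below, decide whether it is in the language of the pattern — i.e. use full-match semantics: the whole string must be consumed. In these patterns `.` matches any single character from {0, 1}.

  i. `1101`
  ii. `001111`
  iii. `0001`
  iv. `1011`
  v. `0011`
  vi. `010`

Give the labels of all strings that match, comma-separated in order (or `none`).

i. `1101` → no match — must start with `00`
ii. `001111` → match
iii. `0001` → match
iv. `1011` → no match — must start with `00`
v. `0011` → match
vi. `010` → no match — must start with `00`

ii, iii, v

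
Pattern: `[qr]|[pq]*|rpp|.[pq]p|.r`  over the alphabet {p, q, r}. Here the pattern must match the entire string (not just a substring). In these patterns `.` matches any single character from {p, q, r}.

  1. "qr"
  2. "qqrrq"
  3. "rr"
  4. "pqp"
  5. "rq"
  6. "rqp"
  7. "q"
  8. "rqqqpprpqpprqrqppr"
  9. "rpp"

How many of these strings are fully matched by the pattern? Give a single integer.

6

1 → match
2 → no match
3 → match
4 → match
5 → no match
6 → match
7 → match
8 → no match
9 → match
Total matched: 6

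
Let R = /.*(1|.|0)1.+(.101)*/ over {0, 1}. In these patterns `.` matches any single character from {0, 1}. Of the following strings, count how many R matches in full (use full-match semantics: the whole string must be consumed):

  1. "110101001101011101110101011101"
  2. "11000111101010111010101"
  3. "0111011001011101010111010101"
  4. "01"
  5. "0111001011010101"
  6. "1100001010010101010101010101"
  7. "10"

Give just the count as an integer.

1 → match
2 → match
3 → match
4 → no match
5 → match
6 → match
7 → no match
Total matched: 5

5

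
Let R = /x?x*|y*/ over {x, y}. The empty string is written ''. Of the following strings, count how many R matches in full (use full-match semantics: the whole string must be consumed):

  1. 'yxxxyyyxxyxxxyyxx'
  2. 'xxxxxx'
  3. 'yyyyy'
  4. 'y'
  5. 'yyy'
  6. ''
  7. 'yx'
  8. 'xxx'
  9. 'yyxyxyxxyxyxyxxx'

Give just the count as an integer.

1 → no match
2 → match
3 → match
4 → match
5 → match
6 → match
7 → no match
8 → match
9 → no match
Total matched: 6

6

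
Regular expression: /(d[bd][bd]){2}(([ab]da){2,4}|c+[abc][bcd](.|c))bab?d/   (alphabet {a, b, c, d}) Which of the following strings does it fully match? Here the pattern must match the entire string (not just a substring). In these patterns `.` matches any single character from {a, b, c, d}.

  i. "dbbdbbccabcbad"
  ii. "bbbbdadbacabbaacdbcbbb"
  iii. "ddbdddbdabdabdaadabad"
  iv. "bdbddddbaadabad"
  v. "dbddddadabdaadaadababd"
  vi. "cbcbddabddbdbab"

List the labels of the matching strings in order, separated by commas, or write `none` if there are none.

i, iii, v

i → match
ii → no match — must start with "d"
iii → match
iv → no match — must start with "d"
v → match
vi → no match — must start with "d"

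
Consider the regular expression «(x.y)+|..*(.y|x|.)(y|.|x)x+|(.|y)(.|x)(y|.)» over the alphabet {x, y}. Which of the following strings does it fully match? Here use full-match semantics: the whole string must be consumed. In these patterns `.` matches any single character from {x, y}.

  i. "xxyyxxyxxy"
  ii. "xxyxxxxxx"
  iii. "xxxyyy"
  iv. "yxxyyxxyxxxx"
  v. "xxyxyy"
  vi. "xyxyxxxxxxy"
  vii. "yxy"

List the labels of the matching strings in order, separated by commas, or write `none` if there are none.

ii, iv, v, vii

i → no match
ii → match
iii → no match
iv → match
v → match
vi → no match
vii → match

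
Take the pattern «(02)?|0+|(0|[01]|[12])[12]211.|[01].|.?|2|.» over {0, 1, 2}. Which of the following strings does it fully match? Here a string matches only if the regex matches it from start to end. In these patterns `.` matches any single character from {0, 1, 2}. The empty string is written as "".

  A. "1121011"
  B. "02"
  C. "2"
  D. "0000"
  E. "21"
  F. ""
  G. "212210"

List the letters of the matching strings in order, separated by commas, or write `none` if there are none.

B, C, D, F

A. "1121011" → no match
B. "02" → match
C. "2" → match
D. "0000" → match
E. "21" → no match
F. "" → match
G. "212210" → no match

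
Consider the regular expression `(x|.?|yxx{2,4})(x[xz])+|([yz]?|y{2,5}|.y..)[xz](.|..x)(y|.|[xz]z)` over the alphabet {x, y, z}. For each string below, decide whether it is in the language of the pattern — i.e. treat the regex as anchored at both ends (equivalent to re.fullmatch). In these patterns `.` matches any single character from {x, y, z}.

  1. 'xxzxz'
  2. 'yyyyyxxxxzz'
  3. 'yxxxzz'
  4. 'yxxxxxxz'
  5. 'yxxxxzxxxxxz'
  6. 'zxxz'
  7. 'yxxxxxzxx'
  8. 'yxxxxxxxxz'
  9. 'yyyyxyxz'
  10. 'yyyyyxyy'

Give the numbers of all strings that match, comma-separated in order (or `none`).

1, 2, 4, 5, 6, 7, 8, 9, 10

1 → match
2 → match
3 → no match
4 → match
5 → match
6 → match
7 → match
8 → match
9 → match
10 → match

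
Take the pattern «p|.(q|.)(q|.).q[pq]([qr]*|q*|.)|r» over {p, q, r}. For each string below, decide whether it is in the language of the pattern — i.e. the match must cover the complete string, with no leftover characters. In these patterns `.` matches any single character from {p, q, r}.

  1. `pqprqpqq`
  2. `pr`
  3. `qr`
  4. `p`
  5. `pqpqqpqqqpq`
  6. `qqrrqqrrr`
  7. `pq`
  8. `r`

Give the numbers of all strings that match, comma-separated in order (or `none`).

1 → match
2 → no match
3 → no match
4 → match
5 → no match
6 → match
7 → no match
8 → match

1, 4, 6, 8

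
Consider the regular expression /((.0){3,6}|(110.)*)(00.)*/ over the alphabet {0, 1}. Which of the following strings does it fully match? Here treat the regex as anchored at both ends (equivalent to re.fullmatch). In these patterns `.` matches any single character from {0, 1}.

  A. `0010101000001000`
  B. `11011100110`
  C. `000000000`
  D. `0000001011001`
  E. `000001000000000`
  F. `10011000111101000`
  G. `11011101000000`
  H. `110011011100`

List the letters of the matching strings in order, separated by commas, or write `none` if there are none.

A → match
B → no match
C → match
D → no match
E → match
F → no match
G → match
H → match

A, C, E, G, H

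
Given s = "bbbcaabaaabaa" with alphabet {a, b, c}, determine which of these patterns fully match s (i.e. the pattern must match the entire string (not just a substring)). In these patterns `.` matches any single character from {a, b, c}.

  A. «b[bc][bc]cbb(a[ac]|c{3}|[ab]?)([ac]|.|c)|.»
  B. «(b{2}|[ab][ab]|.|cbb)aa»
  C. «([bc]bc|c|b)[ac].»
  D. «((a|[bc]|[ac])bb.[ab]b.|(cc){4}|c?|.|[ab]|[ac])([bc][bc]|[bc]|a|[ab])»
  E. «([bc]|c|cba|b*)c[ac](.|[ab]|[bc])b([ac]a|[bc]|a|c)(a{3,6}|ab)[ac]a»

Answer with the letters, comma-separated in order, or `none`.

E

A → no match
B → no match
C → no match
D → no match
E → match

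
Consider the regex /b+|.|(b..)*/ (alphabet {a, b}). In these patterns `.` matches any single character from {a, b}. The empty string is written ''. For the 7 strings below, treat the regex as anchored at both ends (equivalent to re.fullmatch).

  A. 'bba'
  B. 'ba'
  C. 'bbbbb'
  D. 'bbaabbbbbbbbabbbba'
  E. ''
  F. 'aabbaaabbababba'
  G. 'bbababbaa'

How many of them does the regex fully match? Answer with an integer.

A → match
B → no match
C → match
D → no match
E → match
F → no match
G → match
Total matched: 4

4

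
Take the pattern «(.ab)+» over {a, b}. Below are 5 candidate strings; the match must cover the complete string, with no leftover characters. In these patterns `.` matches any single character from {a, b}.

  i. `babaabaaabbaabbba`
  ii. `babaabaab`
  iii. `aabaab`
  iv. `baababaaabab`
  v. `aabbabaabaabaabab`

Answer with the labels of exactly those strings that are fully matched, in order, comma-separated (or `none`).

ii, iii

i → no match — must end with `ab`
ii → match
iii → match
iv → no match
v → no match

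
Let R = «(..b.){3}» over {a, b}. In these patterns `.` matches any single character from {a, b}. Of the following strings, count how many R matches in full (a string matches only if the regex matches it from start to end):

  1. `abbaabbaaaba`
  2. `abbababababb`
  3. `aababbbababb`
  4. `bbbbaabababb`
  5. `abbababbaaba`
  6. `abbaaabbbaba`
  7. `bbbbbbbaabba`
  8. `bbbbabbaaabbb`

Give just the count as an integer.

1. `abbaabbaaaba` → match
2. `abbababababb` → match
3. `aababbbababb` → match
4. `bbbbaabababb` → match
5. `abbababbaaba` → match
6. `abbaaabbbaba` → match
7. `bbbbbbbaabba` → match
8 → no match
Total matched: 7

7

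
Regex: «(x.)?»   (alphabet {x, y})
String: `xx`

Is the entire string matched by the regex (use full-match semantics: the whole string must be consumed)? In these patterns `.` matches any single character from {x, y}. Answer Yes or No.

Yes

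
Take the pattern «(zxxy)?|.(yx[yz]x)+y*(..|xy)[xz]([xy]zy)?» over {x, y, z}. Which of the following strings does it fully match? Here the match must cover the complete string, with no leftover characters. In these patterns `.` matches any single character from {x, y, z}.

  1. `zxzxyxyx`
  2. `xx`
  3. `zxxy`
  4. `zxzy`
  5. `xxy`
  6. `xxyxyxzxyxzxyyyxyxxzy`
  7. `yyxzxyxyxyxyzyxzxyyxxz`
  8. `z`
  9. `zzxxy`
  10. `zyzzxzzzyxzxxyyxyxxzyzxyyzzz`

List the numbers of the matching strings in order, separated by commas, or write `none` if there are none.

1 → no match
2 → no match
3 → match
4 → no match
5 → no match
6 → no match
7 → no match
8 → no match
9 → no match
10 → no match

3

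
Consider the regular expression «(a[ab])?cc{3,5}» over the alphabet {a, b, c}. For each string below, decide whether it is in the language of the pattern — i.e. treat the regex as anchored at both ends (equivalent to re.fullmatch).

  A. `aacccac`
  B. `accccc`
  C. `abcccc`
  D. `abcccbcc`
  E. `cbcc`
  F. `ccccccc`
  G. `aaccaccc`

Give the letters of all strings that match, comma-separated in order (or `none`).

C

A → no match
B → no match
C → match
D → no match
E → no match
F → no match
G → no match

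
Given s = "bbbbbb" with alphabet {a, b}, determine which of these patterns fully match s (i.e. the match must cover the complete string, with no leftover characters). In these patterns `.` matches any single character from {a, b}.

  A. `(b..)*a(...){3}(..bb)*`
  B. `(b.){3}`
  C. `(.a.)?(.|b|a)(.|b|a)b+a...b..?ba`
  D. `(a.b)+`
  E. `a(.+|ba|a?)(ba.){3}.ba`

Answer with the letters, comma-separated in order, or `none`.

A → no match
B → match
C → no match — must end with "ba"
D → no match — must start with "a"
E → no match — must start with "a"

B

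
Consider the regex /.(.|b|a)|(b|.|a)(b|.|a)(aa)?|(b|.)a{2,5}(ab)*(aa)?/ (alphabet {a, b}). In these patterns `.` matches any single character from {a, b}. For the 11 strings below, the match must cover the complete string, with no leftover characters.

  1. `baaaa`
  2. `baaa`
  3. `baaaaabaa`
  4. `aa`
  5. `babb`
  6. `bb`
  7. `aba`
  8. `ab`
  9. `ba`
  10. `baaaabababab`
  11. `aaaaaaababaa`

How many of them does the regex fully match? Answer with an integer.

9

1 → match
2 → match
3 → match
4 → match
5 → no match
6 → match
7 → no match
8 → match
9 → match
10 → match
11 → match
Total matched: 9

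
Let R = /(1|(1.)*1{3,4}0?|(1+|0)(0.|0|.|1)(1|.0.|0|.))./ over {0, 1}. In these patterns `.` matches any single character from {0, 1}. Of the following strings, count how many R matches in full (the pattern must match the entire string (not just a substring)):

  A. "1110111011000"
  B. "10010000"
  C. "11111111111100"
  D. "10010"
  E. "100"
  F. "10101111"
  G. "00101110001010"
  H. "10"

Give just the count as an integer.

4

A → no match
B. "10010000" → no match
C → match
D. "10010" → match
E. "100" → no match
F. "10101111" → match
G → no match
H. "10" → match
Total matched: 4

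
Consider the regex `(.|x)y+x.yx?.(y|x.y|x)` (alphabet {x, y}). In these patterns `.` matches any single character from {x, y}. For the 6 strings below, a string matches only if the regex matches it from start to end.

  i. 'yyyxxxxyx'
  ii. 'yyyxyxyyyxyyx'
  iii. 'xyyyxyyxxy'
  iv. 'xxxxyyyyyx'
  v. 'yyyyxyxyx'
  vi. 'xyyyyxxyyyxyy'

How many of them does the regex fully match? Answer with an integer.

i → no match
ii → no match
iii → match
iv → no match
v → no match
vi → no match
Total matched: 1

1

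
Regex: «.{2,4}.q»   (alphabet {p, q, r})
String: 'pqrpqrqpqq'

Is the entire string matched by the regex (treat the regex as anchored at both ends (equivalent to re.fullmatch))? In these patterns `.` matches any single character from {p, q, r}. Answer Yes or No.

No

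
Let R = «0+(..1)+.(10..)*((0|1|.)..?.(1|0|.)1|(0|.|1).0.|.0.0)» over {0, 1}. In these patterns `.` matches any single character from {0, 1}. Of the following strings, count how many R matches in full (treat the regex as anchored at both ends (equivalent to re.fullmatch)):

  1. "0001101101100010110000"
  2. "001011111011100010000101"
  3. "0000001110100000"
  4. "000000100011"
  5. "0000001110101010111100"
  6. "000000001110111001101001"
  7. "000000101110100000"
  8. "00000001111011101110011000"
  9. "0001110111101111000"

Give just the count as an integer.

7

1 → no match
2 → match
3 → match
4 → no match
5 → match
6 → match
7 → match
8 → match
9 → match
Total matched: 7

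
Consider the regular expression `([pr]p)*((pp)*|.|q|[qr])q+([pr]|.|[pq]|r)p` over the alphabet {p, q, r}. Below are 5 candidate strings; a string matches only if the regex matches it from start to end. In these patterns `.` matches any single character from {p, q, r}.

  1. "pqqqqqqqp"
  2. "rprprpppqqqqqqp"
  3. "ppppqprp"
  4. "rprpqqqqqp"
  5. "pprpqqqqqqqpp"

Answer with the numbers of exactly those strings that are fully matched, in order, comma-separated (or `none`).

1. "pqqqqqqqp" → match
2 → match
3. "ppppqprp" → no match
4. "rprpqqqqqp" → match
5 → match

1, 2, 4, 5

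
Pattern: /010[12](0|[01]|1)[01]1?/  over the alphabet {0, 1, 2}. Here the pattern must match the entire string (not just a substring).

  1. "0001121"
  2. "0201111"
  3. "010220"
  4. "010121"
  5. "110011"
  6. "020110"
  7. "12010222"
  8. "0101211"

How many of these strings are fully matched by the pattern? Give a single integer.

1 → no match — must start with "010"
2 → no match — must start with "010"
3 → no match
4 → no match
5 → no match — must start with "010"
6 → no match — must start with "010"
7 → no match — must start with "010"
8 → no match
Total matched: 0

0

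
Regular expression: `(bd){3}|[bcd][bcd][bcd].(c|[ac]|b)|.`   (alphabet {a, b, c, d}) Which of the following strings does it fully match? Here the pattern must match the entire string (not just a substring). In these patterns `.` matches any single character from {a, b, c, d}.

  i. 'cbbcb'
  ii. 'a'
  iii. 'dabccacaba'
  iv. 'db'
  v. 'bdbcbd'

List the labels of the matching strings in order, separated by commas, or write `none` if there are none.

i, ii

i → match
ii → match
iii → no match
iv → no match
v → no match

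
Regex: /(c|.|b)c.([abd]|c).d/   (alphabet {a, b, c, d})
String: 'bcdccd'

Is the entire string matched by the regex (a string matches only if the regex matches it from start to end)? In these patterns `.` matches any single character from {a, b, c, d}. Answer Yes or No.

Yes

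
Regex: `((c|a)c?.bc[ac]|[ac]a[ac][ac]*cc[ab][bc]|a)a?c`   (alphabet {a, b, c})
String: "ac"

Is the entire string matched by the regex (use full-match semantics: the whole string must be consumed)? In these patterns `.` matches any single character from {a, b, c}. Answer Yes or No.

Yes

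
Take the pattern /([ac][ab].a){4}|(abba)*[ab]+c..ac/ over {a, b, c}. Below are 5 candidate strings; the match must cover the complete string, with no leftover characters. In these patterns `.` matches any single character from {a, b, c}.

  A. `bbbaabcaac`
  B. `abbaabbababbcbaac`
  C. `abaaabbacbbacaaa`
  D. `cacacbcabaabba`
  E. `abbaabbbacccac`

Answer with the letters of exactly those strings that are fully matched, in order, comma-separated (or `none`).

A → no match
B → match
C → match
D → no match
E → match

B, C, E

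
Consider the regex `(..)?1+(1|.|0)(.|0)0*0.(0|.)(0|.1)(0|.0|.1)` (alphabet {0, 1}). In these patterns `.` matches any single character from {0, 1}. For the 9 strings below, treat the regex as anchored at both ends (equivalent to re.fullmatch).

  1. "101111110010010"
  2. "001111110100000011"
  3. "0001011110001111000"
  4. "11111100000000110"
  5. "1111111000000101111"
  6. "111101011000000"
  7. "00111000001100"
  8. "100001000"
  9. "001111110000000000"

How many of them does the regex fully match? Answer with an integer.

7

1 → match
2 → match
3 → no match
4 → match
5 → match
6 → no match
7 → match
8 → match
9 → match
Total matched: 7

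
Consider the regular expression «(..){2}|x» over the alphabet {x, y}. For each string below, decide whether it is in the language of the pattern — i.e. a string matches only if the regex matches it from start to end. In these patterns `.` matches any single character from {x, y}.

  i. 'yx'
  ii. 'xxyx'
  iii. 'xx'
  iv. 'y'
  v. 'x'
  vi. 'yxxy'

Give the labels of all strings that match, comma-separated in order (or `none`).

i → no match
ii → match
iii → no match
iv → no match
v → match
vi → match

ii, v, vi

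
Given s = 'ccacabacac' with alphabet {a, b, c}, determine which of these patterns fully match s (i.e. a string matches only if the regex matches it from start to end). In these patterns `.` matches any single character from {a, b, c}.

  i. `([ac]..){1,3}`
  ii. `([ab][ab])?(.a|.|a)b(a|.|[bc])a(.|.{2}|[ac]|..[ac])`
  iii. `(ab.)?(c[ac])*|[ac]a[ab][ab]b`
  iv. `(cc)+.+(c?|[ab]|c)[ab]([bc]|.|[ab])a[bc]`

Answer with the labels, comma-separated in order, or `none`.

iv

i → no match
ii → no match
iii → no match
iv → match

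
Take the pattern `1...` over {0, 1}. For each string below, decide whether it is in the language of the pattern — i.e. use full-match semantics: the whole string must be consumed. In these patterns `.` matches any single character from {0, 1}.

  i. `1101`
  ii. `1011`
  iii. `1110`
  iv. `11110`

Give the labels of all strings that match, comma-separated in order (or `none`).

i, ii, iii

i. `1101` → match
ii. `1011` → match
iii. `1110` → match
iv. `11110` → no match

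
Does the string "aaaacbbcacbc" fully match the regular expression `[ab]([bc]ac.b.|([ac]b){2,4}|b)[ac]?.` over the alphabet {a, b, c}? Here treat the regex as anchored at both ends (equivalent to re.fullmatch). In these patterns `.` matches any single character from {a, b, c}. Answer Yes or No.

No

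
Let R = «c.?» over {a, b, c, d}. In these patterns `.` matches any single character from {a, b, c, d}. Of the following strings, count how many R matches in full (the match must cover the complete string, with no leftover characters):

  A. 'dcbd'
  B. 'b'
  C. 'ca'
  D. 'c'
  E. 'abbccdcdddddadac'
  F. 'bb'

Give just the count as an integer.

2

A → no match — must start with 'c'
B → no match — must start with 'c'
C → match
D → match
E → no match — must start with 'c'
F → no match — must start with 'c'
Total matched: 2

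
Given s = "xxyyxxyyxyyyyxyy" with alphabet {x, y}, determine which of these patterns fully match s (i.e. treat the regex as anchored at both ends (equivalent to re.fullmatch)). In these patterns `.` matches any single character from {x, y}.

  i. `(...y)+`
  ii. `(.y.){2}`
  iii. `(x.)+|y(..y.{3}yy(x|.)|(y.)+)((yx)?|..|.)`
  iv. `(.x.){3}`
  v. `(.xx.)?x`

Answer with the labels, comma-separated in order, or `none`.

i

i → match
ii → no match
iii → no match
iv → no match
v → no match — must end with "x"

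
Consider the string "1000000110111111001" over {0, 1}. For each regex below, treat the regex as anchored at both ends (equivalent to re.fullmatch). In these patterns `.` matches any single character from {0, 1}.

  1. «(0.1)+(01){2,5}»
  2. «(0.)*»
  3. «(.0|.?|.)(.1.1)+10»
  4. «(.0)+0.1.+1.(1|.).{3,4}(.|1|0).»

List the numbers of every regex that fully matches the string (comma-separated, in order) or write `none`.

1 → no match — must start with "0"
2 → no match
3 → no match — must end with "110"
4 → match

4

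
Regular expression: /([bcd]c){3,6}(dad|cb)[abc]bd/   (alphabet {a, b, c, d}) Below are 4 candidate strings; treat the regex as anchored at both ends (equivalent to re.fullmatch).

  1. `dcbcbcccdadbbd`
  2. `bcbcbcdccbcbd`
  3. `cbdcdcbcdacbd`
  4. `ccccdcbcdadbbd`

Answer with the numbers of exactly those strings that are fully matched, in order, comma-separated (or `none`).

1, 2, 4

1 → match
2 → match
3 → no match
4 → match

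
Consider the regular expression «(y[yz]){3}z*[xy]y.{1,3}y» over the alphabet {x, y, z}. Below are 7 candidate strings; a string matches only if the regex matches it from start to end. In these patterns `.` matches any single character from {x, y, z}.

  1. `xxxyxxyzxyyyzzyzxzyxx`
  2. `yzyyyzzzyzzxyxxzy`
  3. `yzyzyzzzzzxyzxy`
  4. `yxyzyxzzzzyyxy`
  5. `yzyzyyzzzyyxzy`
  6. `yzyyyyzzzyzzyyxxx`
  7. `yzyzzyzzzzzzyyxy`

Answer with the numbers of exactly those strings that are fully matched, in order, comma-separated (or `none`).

1 → no match — must start with `y`
2 → no match
3 → match
4 → no match
5 → match
6 → no match — must end with `y`
7 → no match

3, 5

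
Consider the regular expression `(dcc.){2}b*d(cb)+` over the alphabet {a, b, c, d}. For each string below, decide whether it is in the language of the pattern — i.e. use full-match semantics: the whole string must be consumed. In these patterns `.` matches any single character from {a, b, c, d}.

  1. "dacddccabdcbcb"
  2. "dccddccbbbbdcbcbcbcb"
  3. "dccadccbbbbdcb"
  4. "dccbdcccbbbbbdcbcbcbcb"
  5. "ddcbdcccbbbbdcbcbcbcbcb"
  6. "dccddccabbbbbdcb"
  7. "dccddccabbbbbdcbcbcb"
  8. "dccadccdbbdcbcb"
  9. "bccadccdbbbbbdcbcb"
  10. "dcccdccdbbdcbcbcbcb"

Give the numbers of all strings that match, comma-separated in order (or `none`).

2, 3, 4, 6, 7, 8, 10

1 → no match — must start with "dcc"
2 → match
3 → match
4 → match
5 → no match — must start with "dcc"
6 → match
7 → match
8 → match
9 → no match — must start with "dcc"
10 → match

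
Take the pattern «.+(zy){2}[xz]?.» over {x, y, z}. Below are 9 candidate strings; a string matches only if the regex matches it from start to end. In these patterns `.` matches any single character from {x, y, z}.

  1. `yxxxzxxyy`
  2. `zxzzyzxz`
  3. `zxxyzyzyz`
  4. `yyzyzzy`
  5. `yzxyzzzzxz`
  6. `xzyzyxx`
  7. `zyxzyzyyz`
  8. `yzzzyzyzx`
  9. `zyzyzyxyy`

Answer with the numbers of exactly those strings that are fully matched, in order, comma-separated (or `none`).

3, 6, 8

1 → no match
2 → no match
3 → match
4 → no match
5 → no match
6 → match
7 → no match
8 → match
9 → no match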